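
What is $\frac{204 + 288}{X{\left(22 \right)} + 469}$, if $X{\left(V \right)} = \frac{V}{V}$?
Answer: $\frac{246}{235} \approx 1.0468$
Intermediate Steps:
$X{\left(V \right)} = 1$
$\frac{204 + 288}{X{\left(22 \right)} + 469} = \frac{204 + 288}{1 + 469} = \frac{492}{470} = 492 \cdot \frac{1}{470} = \frac{246}{235}$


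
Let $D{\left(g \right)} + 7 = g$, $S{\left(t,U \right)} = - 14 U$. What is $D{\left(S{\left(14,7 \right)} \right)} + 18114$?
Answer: $18009$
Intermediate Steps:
$D{\left(g \right)} = -7 + g$
$D{\left(S{\left(14,7 \right)} \right)} + 18114 = \left(-7 - 98\right) + 18114 = -105 + 18114 = 18009$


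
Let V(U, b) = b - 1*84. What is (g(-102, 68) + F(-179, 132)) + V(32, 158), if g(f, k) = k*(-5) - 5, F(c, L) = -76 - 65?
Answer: -412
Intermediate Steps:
F(c, L) = -141
g(f, k) = -5 - 5*k (g(f, k) = -5*k - 5 = -5 - 5*k)
V(U, b) = -84 + b (V(U, b) = b - 84 = -84 + b)
(g(-102, 68) + F(-179, 132)) + V(32, 158) = ((-5 - 5*68) - 141) + (-84 + 158) = ((-5 - 340) - 141) + 74 = (-345 - 141) + 74 = -486 + 74 = -412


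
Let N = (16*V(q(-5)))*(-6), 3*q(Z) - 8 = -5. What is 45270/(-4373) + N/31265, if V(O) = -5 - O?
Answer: -1412847702/136721845 ≈ -10.334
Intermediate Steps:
q(Z) = 1 (q(Z) = 8/3 + (⅓)*(-5) = 8/3 - 5/3 = 1)
N = 576 (N = (16*(-5 - 1*1))*(-6) = (16*(-5 - 1))*(-6) = (16*(-6))*(-6) = -96*(-6) = 576)
45270/(-4373) + N/31265 = 45270/(-4373) + 576/31265 = 45270*(-1/4373) + 576*(1/31265) = -45270/4373 + 576/31265 = -1412847702/136721845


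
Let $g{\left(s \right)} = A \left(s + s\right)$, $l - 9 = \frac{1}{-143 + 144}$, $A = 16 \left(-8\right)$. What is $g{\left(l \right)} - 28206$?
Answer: $-30766$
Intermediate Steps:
$A = -128$
$l = 10$ ($l = 9 + \frac{1}{-143 + 144} = 9 + 1^{-1} = 9 + 1 = 10$)
$g{\left(s \right)} = - 256 s$ ($g{\left(s \right)} = - 128 \left(s + s\right) = - 128 \cdot 2 s = - 256 s$)
$g{\left(l \right)} - 28206 = \left(-256\right) 10 - 28206 = -2560 - 28206 = -30766$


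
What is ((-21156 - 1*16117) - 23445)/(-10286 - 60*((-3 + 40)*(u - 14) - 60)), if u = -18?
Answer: -30359/32177 ≈ -0.94350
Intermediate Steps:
((-21156 - 1*16117) - 23445)/(-10286 - 60*((-3 + 40)*(u - 14) - 60)) = ((-21156 - 1*16117) - 23445)/(-10286 - 60*((-3 + 40)*(-18 - 14) - 60)) = ((-21156 - 16117) - 23445)/(-10286 - 60*(37*(-32) - 60)) = (-37273 - 23445)/(-10286 - 60*(-1184 - 60)) = -60718/(-10286 - 60*(-1244)) = -60718/(-10286 + 74640) = -60718/64354 = -60718*1/64354 = -30359/32177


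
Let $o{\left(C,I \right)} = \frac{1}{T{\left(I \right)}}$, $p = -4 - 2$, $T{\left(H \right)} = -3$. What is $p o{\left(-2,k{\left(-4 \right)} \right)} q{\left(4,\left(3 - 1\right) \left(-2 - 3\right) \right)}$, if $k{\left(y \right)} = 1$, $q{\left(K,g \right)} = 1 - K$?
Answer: $-6$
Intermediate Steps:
$p = -6$ ($p = -4 - 2 = -6$)
$o{\left(C,I \right)} = - \frac{1}{3}$ ($o{\left(C,I \right)} = \frac{1}{-3} = - \frac{1}{3}$)
$p o{\left(-2,k{\left(-4 \right)} \right)} q{\left(4,\left(3 - 1\right) \left(-2 - 3\right) \right)} = \left(-6\right) \left(- \frac{1}{3}\right) \left(1 - 4\right) = 2 \left(1 - 4\right) = 2 \left(-3\right) = -6$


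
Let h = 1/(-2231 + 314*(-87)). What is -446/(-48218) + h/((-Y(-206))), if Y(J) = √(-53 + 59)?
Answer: 223/24109 + √6/177294 ≈ 0.0092635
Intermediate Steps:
Y(J) = √6
h = -1/29549 (h = 1/(-2231 - 27318) = 1/(-29549) = -1/29549 ≈ -3.3842e-5)
-446/(-48218) + h/((-Y(-206))) = -446/(-48218) - (-√6/6)/29549 = -446*(-1/48218) - (-1)*√6/177294 = 223/24109 + √6/177294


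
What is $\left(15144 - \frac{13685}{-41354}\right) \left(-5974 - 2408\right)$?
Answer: $- \frac{114118863837}{899} \approx -1.2694 \cdot 10^{8}$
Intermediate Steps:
$\left(15144 - \frac{13685}{-41354}\right) \left(-5974 - 2408\right) = \left(15144 - - \frac{595}{1798}\right) \left(-8382\right) = \left(15144 + \frac{595}{1798}\right) \left(-8382\right) = \frac{27229507}{1798} \left(-8382\right) = - \frac{114118863837}{899}$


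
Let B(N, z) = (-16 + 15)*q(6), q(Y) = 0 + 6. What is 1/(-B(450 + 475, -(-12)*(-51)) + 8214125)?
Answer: 1/8214131 ≈ 1.2174e-7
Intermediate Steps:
q(Y) = 6
B(N, z) = -6 (B(N, z) = (-16 + 15)*6 = -1*6 = -6)
1/(-B(450 + 475, -(-12)*(-51)) + 8214125) = 1/(-1*(-6) + 8214125) = 1/(6 + 8214125) = 1/8214131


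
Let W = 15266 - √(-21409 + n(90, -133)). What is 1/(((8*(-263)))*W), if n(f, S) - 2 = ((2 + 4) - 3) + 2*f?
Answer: -7633/245191722960 - I*√5306/245191722960 ≈ -3.1131e-8 - 2.9708e-10*I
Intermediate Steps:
n(f, S) = 5 + 2*f (n(f, S) = 2 + (((2 + 4) - 3) + 2*f) = 2 + ((6 - 3) + 2*f) = 2 + (3 + 2*f) = 5 + 2*f)
W = 15266 - 2*I*√5306 (W = 15266 - √(-21409 + (5 + 2*90)) = 15266 - √(-21409 + (5 + 180)) = 15266 - √(-21409 + 185) = 15266 - √(-21224) = 15266 - 2*I*√5306 ≈ 15266.0 - 145.68*I)
1/(((8*(-263)))*W) = 1/(((8*(-263)))*(15266 - 2*I*√5306)) = 1/((-2104)*(15266 - 2*I*√5306)) = -1/(2104*(15266 - 2*I*√5306))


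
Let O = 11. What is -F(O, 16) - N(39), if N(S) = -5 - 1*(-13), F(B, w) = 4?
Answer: -12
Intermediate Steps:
N(S) = 8 (N(S) = -5 + 13 = 8)
-F(O, 16) - N(39) = -1*4 - 1*8 = -4 - 8 = -12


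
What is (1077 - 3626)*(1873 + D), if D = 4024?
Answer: -15031453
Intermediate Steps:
(1077 - 3626)*(1873 + D) = (1077 - 3626)*(1873 + 4024) = -2549*5897 = -15031453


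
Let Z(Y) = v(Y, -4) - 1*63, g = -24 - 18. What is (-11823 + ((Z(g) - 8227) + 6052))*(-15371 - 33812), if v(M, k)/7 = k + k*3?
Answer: 697070659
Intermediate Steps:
v(M, k) = 28*k (v(M, k) = 7*(k + k*3) = 7*(k + 3*k) = 7*(4*k) = 28*k)
g = -42
Z(Y) = -175 (Z(Y) = 28*(-4) - 1*63 = -112 - 63 = -175)
(-11823 + ((Z(g) - 8227) + 6052))*(-15371 - 33812) = (-11823 + ((-175 - 8227) + 6052))*(-15371 - 33812) = (-11823 + (-8402 + 6052))*(-49183) = (-11823 - 2350)*(-49183) = -14173*(-49183) = 697070659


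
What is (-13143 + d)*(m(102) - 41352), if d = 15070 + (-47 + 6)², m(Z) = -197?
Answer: -149908792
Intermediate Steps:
d = 16751 (d = 15070 + (-41)² = 15070 + 1681 = 16751)
(-13143 + d)*(m(102) - 41352) = (-13143 + 16751)*(-197 - 41352) = 3608*(-41549) = -149908792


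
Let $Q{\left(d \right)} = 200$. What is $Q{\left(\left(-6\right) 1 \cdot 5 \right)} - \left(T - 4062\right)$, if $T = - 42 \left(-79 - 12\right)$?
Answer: $440$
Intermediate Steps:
$T = 3822$ ($T = \left(-42\right) \left(-91\right) = 3822$)
$Q{\left(\left(-6\right) 1 \cdot 5 \right)} - \left(T - 4062\right) = 200 - \left(3822 - 4062\right) = 200 - -240 = 200 + 240 = 440$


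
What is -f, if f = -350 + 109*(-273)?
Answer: 30107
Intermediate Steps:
f = -30107 (f = -350 - 29757 = -30107)
-f = -1*(-30107) = 30107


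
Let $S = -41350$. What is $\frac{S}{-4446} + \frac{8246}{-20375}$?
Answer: $\frac{402922267}{45293625} \approx 8.8958$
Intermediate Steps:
$\frac{S}{-4446} + \frac{8246}{-20375} = - \frac{41350}{-4446} + \frac{8246}{-20375} = \left(-41350\right) \left(- \frac{1}{4446}\right) + 8246 \left(- \frac{1}{20375}\right) = \frac{20675}{2223} - \frac{8246}{20375} = \frac{402922267}{45293625}$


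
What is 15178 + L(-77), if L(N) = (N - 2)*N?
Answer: 21261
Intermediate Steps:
L(N) = N*(-2 + N) (L(N) = (-2 + N)*N = N*(-2 + N))
15178 + L(-77) = 15178 - 77*(-2 - 77) = 15178 - 77*(-79) = 15178 + 6083 = 21261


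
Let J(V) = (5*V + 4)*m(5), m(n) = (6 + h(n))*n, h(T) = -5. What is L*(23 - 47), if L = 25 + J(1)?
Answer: -1680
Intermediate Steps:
m(n) = n (m(n) = (6 - 5)*n = 1*n = n)
J(V) = 20 + 25*V (J(V) = (5*V + 4)*5 = (4 + 5*V)*5 = 20 + 25*V)
L = 70 (L = 25 + (20 + 25*1) = 25 + (20 + 25) = 25 + 45 = 70)
L*(23 - 47) = 70*(23 - 47) = 70*(-24) = -1680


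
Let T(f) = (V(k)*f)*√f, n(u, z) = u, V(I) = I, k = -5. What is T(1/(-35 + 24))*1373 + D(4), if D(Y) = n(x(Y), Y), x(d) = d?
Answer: 4 + 6865*I*√11/121 ≈ 4.0 + 188.17*I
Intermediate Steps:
D(Y) = Y
T(f) = -5*f^(3/2) (T(f) = (-5*f)*√f = -5*f^(3/2))
T(1/(-35 + 24))*1373 + D(4) = -5*(-I*√11/121)*1373 + 4 = -(-5)*I*√11/121*1373 + 4 = (5*I*√11/121)*1373 + 4 = 6865*I*√11/121 + 4 = 4 + 6865*I*√11/121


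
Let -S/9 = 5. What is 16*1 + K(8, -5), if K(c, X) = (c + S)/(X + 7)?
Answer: -5/2 ≈ -2.5000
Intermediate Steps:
S = -45 (S = -9*5 = -45)
K(c, X) = (-45 + c)/(7 + X) (K(c, X) = (c - 45)/(X + 7) = (-45 + c)/(7 + X))
16*1 + K(8, -5) = 16*1 + (-45 + 8)/(7 - 5) = 16 - 37/2 = -5/2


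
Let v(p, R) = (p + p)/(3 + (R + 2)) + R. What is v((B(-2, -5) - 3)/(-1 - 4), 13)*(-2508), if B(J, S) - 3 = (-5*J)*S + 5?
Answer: -35112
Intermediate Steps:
B(J, S) = 8 - 5*J*S (B(J, S) = 3 + ((-5*J)*S + 5) = 3 + (-5*J*S + 5) = 3 + (5 - 5*J*S) = 8 - 5*J*S)
v(p, R) = R + 2*p/(5 + R) (v(p, R) = (2*p)/(3 + (2 + R)) + R = (2*p)/(5 + R) + R = 2*p/(5 + R) + R = R + 2*p/(5 + R))
v((B(-2, -5) - 3)/(-1 - 4), 13)*(-2508) = ((13² + 2*(((8 - 5*(-2)*(-5)) - 3)/(-1 - 4)) + 5*13)/(5 + 13))*(-2508) = ((169 + 2*(((8 - 50) - 3)/(-5)) + 65)/18)*(-2508) = ((169 + 2*((-42 - 3)*(-⅕)) + 65)/18)*(-2508) = ((169 + 2*(-45*(-⅕)) + 65)/18)*(-2508) = ((169 + 2*9 + 65)/18)*(-2508) = ((169 + 18 + 65)/18)*(-2508) = ((1/18)*252)*(-2508) = 14*(-2508) = -35112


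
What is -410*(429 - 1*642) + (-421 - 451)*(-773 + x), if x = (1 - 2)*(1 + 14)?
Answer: 774466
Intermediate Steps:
x = -15 (x = -1*15 = -15)
-410*(429 - 1*642) + (-421 - 451)*(-773 + x) = -410*(429 - 1*642) + (-421 - 451)*(-773 - 15) = -410*(429 - 642) - 872*(-788) = -410*(-213) + 687136 = 87330 + 687136 = 774466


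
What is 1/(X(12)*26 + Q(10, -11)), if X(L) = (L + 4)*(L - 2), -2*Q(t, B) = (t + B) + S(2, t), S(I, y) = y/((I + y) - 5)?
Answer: 14/58237 ≈ 0.00024040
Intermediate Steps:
S(I, y) = y/(-5 + I + y)
Q(t, B) = -B/2 - t/2 - t/(2*(-3 + t)) (Q(t, B) = -((t + B) + t/(-5 + 2 + t))/2 = -((B + t) + t/(-3 + t))/2 = -(B + t + t/(-3 + t))/2 = -B/2 - t/2 - t/(2*(-3 + t)))
X(L) = (-2 + L)*(4 + L) (X(L) = (4 + L)*(-2 + L) = (-2 + L)*(4 + L))
1/(X(12)*26 + Q(10, -11)) = 1/((-8 + 12² + 2*12)*26 + (-1*10 + (-3 + 10)*(-1*(-11) - 1*10))/(2*(-3 + 10))) = 1/((-8 + 144 + 24)*26 + (½)*(-10 + 7*(11 - 10))/7) = 1/(160*26 + (½)*(⅐)*(-10 + 7*1)) = 1/(4160 + (½)*(⅐)*(-10 + 7)) = 1/(4160 + (½)*(⅐)*(-3)) = 1/(4160 - 3/14) = 1/(58237/14) = 14/58237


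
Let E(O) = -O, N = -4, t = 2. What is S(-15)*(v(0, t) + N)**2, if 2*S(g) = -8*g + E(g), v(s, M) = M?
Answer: 270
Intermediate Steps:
S(g) = -9*g/2 (S(g) = (-8*g - g)/2 = (-9*g)/2 = -9*g/2)
S(-15)*(v(0, t) + N)**2 = (-9/2*(-15))*(2 - 4)**2 = (135/2)*(-2)**2 = (135/2)*4 = 270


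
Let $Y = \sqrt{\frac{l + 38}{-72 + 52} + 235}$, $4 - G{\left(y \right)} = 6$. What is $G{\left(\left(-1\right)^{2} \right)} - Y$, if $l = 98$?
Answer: $-2 - \frac{\sqrt{5705}}{5} \approx -17.106$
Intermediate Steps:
$G{\left(y \right)} = -2$ ($G{\left(y \right)} = 4 - 6 = -2$)
$Y = \frac{\sqrt{5705}}{5}$ ($Y = \sqrt{\frac{98 + 38}{-72 + 52} + 235} = \sqrt{\frac{136}{-20} + 235} = \sqrt{136 \left(- \frac{1}{20}\right) + 235} = \sqrt{- \frac{34}{5} + 235} = \sqrt{\frac{1141}{5}} = \frac{\sqrt{5705}}{5} \approx 15.106$)
$G{\left(\left(-1\right)^{2} \right)} - Y = -2 - \frac{\sqrt{5705}}{5}$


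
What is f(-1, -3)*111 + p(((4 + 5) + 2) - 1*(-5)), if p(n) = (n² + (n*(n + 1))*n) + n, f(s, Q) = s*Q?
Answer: 4957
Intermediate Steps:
f(s, Q) = Q*s
p(n) = n + n² + n²*(1 + n) (p(n) = (n² + (n*(1 + n))*n) + n = (n² + n²*(1 + n)) + n = n + n² + n²*(1 + n))
f(-1, -3)*111 + p(((4 + 5) + 2) - 1*(-5)) = -3*(-1)*111 + (((4 + 5) + 2) - 1*(-5))*(1 + (((4 + 5) + 2) - 1*(-5))² + 2*(((4 + 5) + 2) - 1*(-5))) = 3*111 + ((9 + 2) + 5)*(1 + ((9 + 2) + 5)² + 2*((9 + 2) + 5)) = 333 + (11 + 5)*(1 + (11 + 5)² + 2*(11 + 5)) = 333 + 16*(1 + 16² + 2*16) = 333 + 16*(1 + 256 + 32) = 333 + 16*289 = 333 + 4624 = 4957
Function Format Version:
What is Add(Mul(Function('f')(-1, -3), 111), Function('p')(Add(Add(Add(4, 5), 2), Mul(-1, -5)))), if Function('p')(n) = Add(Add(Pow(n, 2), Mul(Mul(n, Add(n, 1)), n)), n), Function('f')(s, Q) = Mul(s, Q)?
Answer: 4957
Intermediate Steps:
Function('f')(s, Q) = Mul(Q, s)
Function('p')(n) = Add(n, Pow(n, 2), Mul(Pow(n, 2), Add(1, n))) (Function('p')(n) = Add(Add(Pow(n, 2), Mul(Mul(n, Add(1, n)), n)), n) = Add(Add(Pow(n, 2), Mul(Pow(n, 2), Add(1, n))), n) = Add(n, Pow(n, 2), Mul(Pow(n, 2), Add(1, n))))
Add(Mul(Function('f')(-1, -3), 111), Function('p')(Add(Add(Add(4, 5), 2), Mul(-1, -5)))) = Add(Mul(Mul(-3, -1), 111), Mul(Add(Add(Add(4, 5), 2), Mul(-1, -5)), Add(1, Pow(Add(Add(Add(4, 5), 2), Mul(-1, -5)), 2), Mul(2, Add(Add(Add(4, 5), 2), Mul(-1, -5)))))) = Add(Mul(3, 111), Mul(Add(Add(9, 2), 5), Add(1, Pow(Add(Add(9, 2), 5), 2), Mul(2, Add(Add(9, 2), 5))))) = Add(333, Mul(Add(11, 5), Add(1, Pow(Add(11, 5), 2), Mul(2, Add(11, 5))))) = Add(333, Mul(16, Add(1, Pow(16, 2), Mul(2, 16)))) = Add(333, Mul(16, Add(1, 256, 32))) = Add(333, Mul(16, 289)) = Add(333, 4624) = 4957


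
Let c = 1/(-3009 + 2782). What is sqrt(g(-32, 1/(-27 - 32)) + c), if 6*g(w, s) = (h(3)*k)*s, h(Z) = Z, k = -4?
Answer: sqrt(5290235)/13393 ≈ 0.17174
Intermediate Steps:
g(w, s) = -2*s (g(w, s) = ((3*(-4))*s)/6 = (-12*s)/6 = -2*s)
c = -1/227 (c = 1/(-227) = -1/227 ≈ -0.0044053)
sqrt(g(-32, 1/(-27 - 32)) + c) = sqrt(-2/(-27 - 32) - 1/227) = sqrt(-2/(-59) - 1/227) = sqrt(-2*(-1/59) - 1/227) = sqrt(2/59 - 1/227) = sqrt(395/13393) = sqrt(5290235)/13393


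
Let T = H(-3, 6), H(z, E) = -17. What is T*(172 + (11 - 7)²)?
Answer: -3196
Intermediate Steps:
T = -17
T*(172 + (11 - 7)²) = -17*(172 + (11 - 7)²) = -17*(172 + 4²) = -17*(172 + 16) = -17*188 = -3196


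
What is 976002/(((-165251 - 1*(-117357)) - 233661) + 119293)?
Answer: -488001/81131 ≈ -6.0150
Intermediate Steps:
976002/(((-165251 - 1*(-117357)) - 233661) + 119293) = 976002/(((-165251 + 117357) - 233661) + 119293) = 976002/((-47894 - 233661) + 119293) = 976002/(-281555 + 119293) = 976002/(-162262) = 976002*(-1/162262) = -488001/81131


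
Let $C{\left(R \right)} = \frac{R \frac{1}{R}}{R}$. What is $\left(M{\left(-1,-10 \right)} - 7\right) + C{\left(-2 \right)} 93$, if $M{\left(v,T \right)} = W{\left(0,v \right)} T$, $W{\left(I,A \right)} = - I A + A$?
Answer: $- \frac{87}{2} \approx -43.5$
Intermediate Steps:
$W{\left(I,A \right)} = A - A I$ ($W{\left(I,A \right)} = - A I + A = A - A I$)
$M{\left(v,T \right)} = T v$ ($M{\left(v,T \right)} = v \left(1 - 0\right) T = v \left(1 + 0\right) T = v 1 T = v T = T v$)
$C{\left(R \right)} = \frac{1}{R}$ ($C{\left(R \right)} = 1 \frac{1}{R} = \frac{1}{R}$)
$\left(M{\left(-1,-10 \right)} - 7\right) + C{\left(-2 \right)} 93 = \left(\left(-10\right) \left(-1\right) - 7\right) + \frac{1}{-2} \cdot 93 = \left(10 - 7\right) - \frac{93}{2} = 3 - \frac{93}{2} = - \frac{87}{2}$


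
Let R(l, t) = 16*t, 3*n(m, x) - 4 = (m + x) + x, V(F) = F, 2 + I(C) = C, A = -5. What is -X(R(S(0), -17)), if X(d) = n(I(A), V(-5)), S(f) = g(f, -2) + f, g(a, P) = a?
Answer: 13/3 ≈ 4.3333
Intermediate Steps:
I(C) = -2 + C
S(f) = 2*f (S(f) = f + f = 2*f)
n(m, x) = 4/3 + m/3 + 2*x/3 (n(m, x) = 4/3 + ((m + x) + x)/3 = 4/3 + (m + 2*x)/3 = 4/3 + (m/3 + 2*x/3) = 4/3 + m/3 + 2*x/3)
X(d) = -13/3 (X(d) = 4/3 + (-2 - 5)/3 + (2/3)*(-5) = 4/3 + (1/3)*(-7) - 10/3 = 4/3 - 7/3 - 10/3 = -13/3)
-X(R(S(0), -17)) = -1*(-13/3) = 13/3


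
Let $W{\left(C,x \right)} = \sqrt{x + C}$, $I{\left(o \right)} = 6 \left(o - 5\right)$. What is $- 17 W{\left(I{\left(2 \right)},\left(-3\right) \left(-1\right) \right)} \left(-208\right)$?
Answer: $3536 i \sqrt{15} \approx 13695.0 i$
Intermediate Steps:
$I{\left(o \right)} = -30 + 6 o$ ($I{\left(o \right)} = 6 \left(-5 + o\right) = -30 + 6 o$)
$W{\left(C,x \right)} = \sqrt{C + x}$
$- 17 W{\left(I{\left(2 \right)},\left(-3\right) \left(-1\right) \right)} \left(-208\right) = - 17 \sqrt{\left(-30 + 6 \cdot 2\right) - -3} \left(-208\right) = - 17 \sqrt{\left(-30 + 12\right) + 3} \left(-208\right) = - 17 \sqrt{-18 + 3} \left(-208\right) = - 17 \sqrt{-15} \left(-208\right) = - 17 i \sqrt{15} \left(-208\right) = - 17 \left(- 208 i \sqrt{15}\right) = 3536 i \sqrt{15}$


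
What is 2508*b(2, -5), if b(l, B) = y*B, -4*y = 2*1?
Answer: 6270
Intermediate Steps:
y = -½ (y = -1/2 = -¼*2 = -½ ≈ -0.50000)
b(l, B) = -B/2
2508*b(2, -5) = 2508*(-½*(-5)) = 2508*(5/2) = 6270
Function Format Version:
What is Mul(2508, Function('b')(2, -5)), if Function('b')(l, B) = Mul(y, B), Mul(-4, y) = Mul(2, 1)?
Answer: 6270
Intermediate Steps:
y = Rational(-1, 2) (y = Mul(Rational(-1, 4), Mul(2, 1)) = Mul(Rational(-1, 4), 2) = Rational(-1, 2) ≈ -0.50000)
Function('b')(l, B) = Mul(Rational(-1, 2), B)
Mul(2508, Function('b')(2, -5)) = Mul(2508, Mul(Rational(-1, 2), -5)) = Mul(2508, Rational(5, 2)) = 6270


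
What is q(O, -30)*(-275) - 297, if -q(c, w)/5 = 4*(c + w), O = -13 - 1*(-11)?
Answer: -176297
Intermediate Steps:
O = -2 (O = -13 + 11 = -2)
q(c, w) = -20*c - 20*w (q(c, w) = -20*(c + w) = -5*(4*c + 4*w) = -20*c - 20*w)
q(O, -30)*(-275) - 297 = (-20*(-2) - 20*(-30))*(-275) - 297 = (40 + 600)*(-275) - 297 = 640*(-275) - 297 = -176000 - 297 = -176297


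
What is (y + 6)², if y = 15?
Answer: 441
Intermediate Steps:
(y + 6)² = (15 + 6)² = 21² = 441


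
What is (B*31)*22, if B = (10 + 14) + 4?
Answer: 19096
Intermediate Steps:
B = 28 (B = 24 + 4 = 28)
(B*31)*22 = (28*31)*22 = 868*22 = 19096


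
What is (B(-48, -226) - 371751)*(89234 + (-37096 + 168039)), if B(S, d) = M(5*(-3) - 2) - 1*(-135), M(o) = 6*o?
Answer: -81843754086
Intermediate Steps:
B(S, d) = 33 (B(S, d) = 6*(5*(-3) - 2) - 1*(-135) = 6*(-15 - 2) + 135 = 6*(-17) + 135 = -102 + 135 = 33)
(B(-48, -226) - 371751)*(89234 + (-37096 + 168039)) = (33 - 371751)*(89234 + (-37096 + 168039)) = -371718*(89234 + 130943) = -371718*220177 = -81843754086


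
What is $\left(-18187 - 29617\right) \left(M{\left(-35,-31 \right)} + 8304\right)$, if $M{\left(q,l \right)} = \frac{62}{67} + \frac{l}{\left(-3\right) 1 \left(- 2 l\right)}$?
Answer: $- \frac{79800340594}{201} \approx -3.9702 \cdot 10^{8}$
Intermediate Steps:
$M{\left(q,l \right)} = \frac{439}{402}$ ($M{\left(q,l \right)} = 62 \cdot \frac{1}{67} + \frac{l}{\left(-3\right) \left(- 2 l\right)} = \frac{62}{67} + \frac{l}{6 l} = \frac{62}{67} + l \frac{1}{6 l} = \frac{62}{67} + \frac{1}{6} = \frac{439}{402}$)
$\left(-18187 - 29617\right) \left(M{\left(-35,-31 \right)} + 8304\right) = \left(-18187 - 29617\right) \left(\frac{439}{402} + 8304\right) = \left(-47804\right) \frac{3338647}{402} = - \frac{79800340594}{201}$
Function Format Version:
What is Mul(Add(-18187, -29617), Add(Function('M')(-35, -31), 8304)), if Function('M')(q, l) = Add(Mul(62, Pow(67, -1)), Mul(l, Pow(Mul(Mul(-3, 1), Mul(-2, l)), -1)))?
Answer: Rational(-79800340594, 201) ≈ -3.9702e+8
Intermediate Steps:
Function('M')(q, l) = Rational(439, 402) (Function('M')(q, l) = Add(Mul(62, Rational(1, 67)), Mul(l, Pow(Mul(-3, Mul(-2, l)), -1))) = Add(Rational(62, 67), Mul(l, Pow(Mul(6, l), -1))) = Add(Rational(62, 67), Mul(l, Mul(Rational(1, 6), Pow(l, -1)))) = Add(Rational(62, 67), Rational(1, 6)) = Rational(439, 402))
Mul(Add(-18187, -29617), Add(Function('M')(-35, -31), 8304)) = Mul(Add(-18187, -29617), Add(Rational(439, 402), 8304)) = Mul(-47804, Rational(3338647, 402)) = Rational(-79800340594, 201)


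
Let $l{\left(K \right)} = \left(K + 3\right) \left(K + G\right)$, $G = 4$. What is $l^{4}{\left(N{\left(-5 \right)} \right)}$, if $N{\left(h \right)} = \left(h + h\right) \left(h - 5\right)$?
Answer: $13166861157339136$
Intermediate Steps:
$N{\left(h \right)} = 2 h \left(-5 + h\right)$
$l{\left(K \right)} = \left(3 + K\right) \left(4 + K\right)$ ($l{\left(K \right)} = \left(K + 3\right) \left(K + 4\right) = \left(3 + K\right) \left(4 + K\right)$)
$l^{4}{\left(N{\left(-5 \right)} \right)} = \left(12 + \left(2 \left(-5\right) \left(-5 - 5\right)\right)^{2} + 7 \cdot 2 \left(-5\right) \left(-5 - 5\right)\right)^{4} = \left(12 + \left(2 \left(-5\right) \left(-10\right)\right)^{2} + 7 \cdot 2 \left(-5\right) \left(-10\right)\right)^{4} = \left(12 + 100^{2} + 7 \cdot 100\right)^{4} = \left(12 + 10000 + 700\right)^{4} = 10712^{4} = 13166861157339136$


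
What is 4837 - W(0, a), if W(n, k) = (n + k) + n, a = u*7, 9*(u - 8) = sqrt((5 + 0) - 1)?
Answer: 43015/9 ≈ 4779.4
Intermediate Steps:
u = 74/9 (u = 8 + sqrt((5 + 0) - 1)/9 = 8 + sqrt(5 - 1)/9 = 8 + sqrt(4)/9 = 8 + (1/9)*2 = 8 + 2/9 = 74/9 ≈ 8.2222)
a = 518/9 (a = (74/9)*7 = 518/9 ≈ 57.556)
W(n, k) = k + 2*n (W(n, k) = (k + n) + n = k + 2*n)
4837 - W(0, a) = 4837 - (518/9 + 2*0) = 4837 - (518/9 + 0) = 4837 - 1*518/9 = 4837 - 518/9 = 43015/9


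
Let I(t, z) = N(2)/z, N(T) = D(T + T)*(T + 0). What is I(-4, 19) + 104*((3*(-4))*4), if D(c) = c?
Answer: -94840/19 ≈ -4991.6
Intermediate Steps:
N(T) = 2*T² (N(T) = (T + T)*(T + 0) = (2*T)*T = 2*T²)
I(t, z) = 8/z (I(t, z) = (2*2²)/z = (2*4)/z = 8/z)
I(-4, 19) + 104*((3*(-4))*4) = 8/19 + 104*((3*(-4))*4) = 8*(1/19) + 104*(-12*4) = 8/19 + 104*(-48) = 8/19 - 4992 = -94840/19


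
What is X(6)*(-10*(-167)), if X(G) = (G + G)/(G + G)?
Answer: 1670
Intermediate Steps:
X(G) = 1 (X(G) = (2*G)/((2*G)) = (2*G)*(1/(2*G)) = 1)
X(6)*(-10*(-167)) = 1*(-10*(-167)) = 1*1670 = 1670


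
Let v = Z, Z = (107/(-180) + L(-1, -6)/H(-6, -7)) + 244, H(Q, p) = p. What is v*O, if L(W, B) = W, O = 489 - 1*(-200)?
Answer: 211434119/1260 ≈ 1.6780e+5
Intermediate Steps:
O = 689 (O = 489 + 200 = 689)
Z = 306871/1260 (Z = (107/(-180) - 1/(-7)) + 244 = (107*(-1/180) - 1*(-⅐)) + 244 = (-107/180 + ⅐) + 244 = -569/1260 + 244 = 306871/1260 ≈ 243.55)
v = 306871/1260 ≈ 243.55
v*O = (306871/1260)*689 = 211434119/1260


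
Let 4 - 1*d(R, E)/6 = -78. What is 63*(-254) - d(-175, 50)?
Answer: -16494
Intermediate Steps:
d(R, E) = 492 (d(R, E) = 24 - 6*(-78) = 24 + 468 = 492)
63*(-254) - d(-175, 50) = 63*(-254) - 1*492 = -16002 - 492 = -16494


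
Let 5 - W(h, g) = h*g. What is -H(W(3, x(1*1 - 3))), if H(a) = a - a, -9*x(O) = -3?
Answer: 0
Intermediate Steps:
x(O) = ⅓ (x(O) = -⅑*(-3) = ⅓)
W(h, g) = 5 - g*h (W(h, g) = 5 - h*g = 5 - g*h)
H(a) = 0
-H(W(3, x(1*1 - 3))) = -1*0 = 0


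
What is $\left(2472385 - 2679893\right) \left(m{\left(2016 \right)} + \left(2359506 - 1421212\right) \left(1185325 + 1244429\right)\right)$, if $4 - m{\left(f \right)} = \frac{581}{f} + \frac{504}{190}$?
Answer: $- \frac{3235878386969024414303}{6840} \approx -4.7308 \cdot 10^{17}$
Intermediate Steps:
$m{\left(f \right)} = \frac{128}{95} - \frac{581}{f}$ ($m{\left(f \right)} = 4 - \left(\frac{581}{f} + \frac{504}{190}\right) = 4 - \left(\frac{581}{f} + 504 \cdot \frac{1}{190}\right) = 4 - \left(\frac{581}{f} + \frac{252}{95}\right) = 4 - \left(\frac{252}{95} + \frac{581}{f}\right) = \frac{128}{95} - \frac{581}{f}$)
$\left(2472385 - 2679893\right) \left(m{\left(2016 \right)} + \left(2359506 - 1421212\right) \left(1185325 + 1244429\right)\right) = \left(2472385 - 2679893\right) \left(\left(\frac{128}{95} - \frac{581}{2016}\right) + \left(2359506 - 1421212\right) \left(1185325 + 1244429\right)\right) = - 207508 \left(\left(\frac{128}{95} - \frac{83}{288}\right) + 938294 \cdot 2429754\right) = - 207508 \left(\left(\frac{128}{95} - \frac{83}{288}\right) + 2279823599676\right) = - 207508 \left(\frac{28979}{27360} + 2279823599676\right) = \left(-207508\right) \frac{62375973687164339}{27360} = - \frac{3235878386969024414303}{6840}$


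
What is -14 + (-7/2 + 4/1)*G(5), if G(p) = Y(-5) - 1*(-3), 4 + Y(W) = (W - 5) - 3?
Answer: -21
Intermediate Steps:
Y(W) = -12 + W (Y(W) = -4 + ((W - 5) - 3) = -4 + ((-5 + W) - 3) = -4 + (-8 + W) = -12 + W)
G(p) = -14 (G(p) = (-12 - 5) - 1*(-3) = -17 + 3 = -14)
-14 + (-7/2 + 4/1)*G(5) = -14 + (-7/2 + 4/1)*(-14) = -14 + (-7*1/2 + 4*1)*(-14) = -14 + (-7/2 + 4)*(-14) = -14 + (1/2)*(-14) = -14 - 7 = -21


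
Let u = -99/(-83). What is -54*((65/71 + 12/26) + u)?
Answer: -10630980/76609 ≈ -138.77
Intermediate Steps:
u = 99/83 (u = -99*(-1/83) = 99/83 ≈ 1.1928)
-54*((65/71 + 12/26) + u) = -54*((65/71 + 12/26) + 99/83) = -54*((65*(1/71) + 12*(1/26)) + 99/83) = -54*((65/71 + 6/13) + 99/83) = -54*(1271/923 + 99/83) = -54*196870/76609 = -10630980/76609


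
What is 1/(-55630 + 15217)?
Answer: -1/40413 ≈ -2.4745e-5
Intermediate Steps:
1/(-55630 + 15217) = 1/(-40413) = -1/40413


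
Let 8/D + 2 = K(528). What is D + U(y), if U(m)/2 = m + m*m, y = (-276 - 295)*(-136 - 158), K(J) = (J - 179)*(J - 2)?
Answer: 2586699077581502/45893 ≈ 5.6364e+10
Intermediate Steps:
K(J) = (-179 + J)*(-2 + J)
y = 167874 (y = -571*(-294) = 167874)
U(m) = 2*m + 2*m² (U(m) = 2*(m + m*m) = 2*(m + m²) = 2*m + 2*m²)
D = 2/45893 (D = 8/(-2 + (358 + 528² - 181*528)) = 8/(-2 + (358 + 278784 - 95568)) = 8/(-2 + 183574) = 8/183572 = 8*(1/183572) = 2/45893 ≈ 4.3580e-5)
D + U(y) = 2/45893 + 2*167874*(1 + 167874) = 2/45893 + 2*167874*167875 = 2/45893 + 56363695500 = 2586699077581502/45893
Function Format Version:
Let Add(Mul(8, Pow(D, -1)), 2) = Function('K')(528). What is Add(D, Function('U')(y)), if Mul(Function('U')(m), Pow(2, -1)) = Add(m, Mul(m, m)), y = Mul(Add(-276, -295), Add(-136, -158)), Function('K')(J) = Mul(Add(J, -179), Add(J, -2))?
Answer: Rational(2586699077581502, 45893) ≈ 5.6364e+10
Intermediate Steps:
Function('K')(J) = Mul(Add(-179, J), Add(-2, J))
y = 167874 (y = Mul(-571, -294) = 167874)
Function('U')(m) = Add(Mul(2, m), Mul(2, Pow(m, 2))) (Function('U')(m) = Mul(2, Add(m, Mul(m, m))) = Mul(2, Add(m, Pow(m, 2))) = Add(Mul(2, m), Mul(2, Pow(m, 2))))
D = Rational(2, 45893) (D = Mul(8, Pow(Add(-2, Add(358, Pow(528, 2), Mul(-181, 528))), -1)) = Mul(8, Pow(Add(-2, Add(358, 278784, -95568)), -1)) = Mul(8, Pow(Add(-2, 183574), -1)) = Mul(8, Pow(183572, -1)) = Mul(8, Rational(1, 183572)) = Rational(2, 45893) ≈ 4.3580e-5)
Add(D, Function('U')(y)) = Add(Rational(2, 45893), Mul(2, 167874, Add(1, 167874))) = Add(Rational(2, 45893), Mul(2, 167874, 167875)) = Add(Rational(2, 45893), 56363695500) = Rational(2586699077581502, 45893)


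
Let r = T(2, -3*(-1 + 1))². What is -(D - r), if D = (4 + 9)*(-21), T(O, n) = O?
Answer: 277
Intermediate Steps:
r = 4 (r = 2² = 4)
D = -273 (D = 13*(-21) = -273)
-(D - r) = -(-273 - 1*4) = -(-273 - 4) = -1*(-277) = 277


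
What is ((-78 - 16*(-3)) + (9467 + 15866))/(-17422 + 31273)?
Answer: 25303/13851 ≈ 1.8268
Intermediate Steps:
((-78 - 16*(-3)) + (9467 + 15866))/(-17422 + 31273) = ((-78 + 48) + 25333)/13851 = (-30 + 25333)*(1/13851) = 25303*(1/13851) = 25303/13851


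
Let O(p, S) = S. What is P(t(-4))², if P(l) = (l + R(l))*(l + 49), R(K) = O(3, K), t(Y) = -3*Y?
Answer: 2143296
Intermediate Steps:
R(K) = K
P(l) = 2*l*(49 + l) (P(l) = (l + l)*(l + 49) = (2*l)*(49 + l) = 2*l*(49 + l))
P(t(-4))² = (2*(-3*(-4))*(49 - 3*(-4)))² = (2*12*(49 + 12))² = (2*12*61)² = 1464² = 2143296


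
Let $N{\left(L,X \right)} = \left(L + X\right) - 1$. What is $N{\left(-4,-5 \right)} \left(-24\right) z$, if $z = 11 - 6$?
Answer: $1200$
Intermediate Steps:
$z = 5$ ($z = 11 - 6 = 5$)
$N{\left(L,X \right)} = -1 + L + X$
$N{\left(-4,-5 \right)} \left(-24\right) z = \left(-1 - 4 - 5\right) \left(-24\right) 5 = \left(-10\right) \left(-24\right) 5 = 240 \cdot 5 = 1200$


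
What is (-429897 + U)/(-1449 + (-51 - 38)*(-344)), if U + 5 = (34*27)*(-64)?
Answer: -488654/29167 ≈ -16.754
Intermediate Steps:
U = -58757 (U = -5 + (34*27)*(-64) = -5 + 918*(-64) = -5 - 58752 = -58757)
(-429897 + U)/(-1449 + (-51 - 38)*(-344)) = (-429897 - 58757)/(-1449 + (-51 - 38)*(-344)) = -488654/(-1449 - 89*(-344)) = -488654/(-1449 + 30616) = -488654/29167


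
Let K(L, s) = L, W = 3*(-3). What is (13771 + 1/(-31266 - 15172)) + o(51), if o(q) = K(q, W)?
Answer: 641866035/46438 ≈ 13822.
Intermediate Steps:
W = -9
o(q) = q
(13771 + 1/(-31266 - 15172)) + o(51) = (13771 + 1/(-31266 - 15172)) + 51 = (13771 + 1/(-46438)) + 51 = (13771 - 1/46438) + 51 = 639497697/46438 + 51 = 641866035/46438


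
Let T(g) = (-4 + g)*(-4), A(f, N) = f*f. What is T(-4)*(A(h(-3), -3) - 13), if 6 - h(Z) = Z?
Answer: 2176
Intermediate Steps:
h(Z) = 6 - Z
A(f, N) = f²
T(g) = 16 - 4*g
T(-4)*(A(h(-3), -3) - 13) = (16 - 4*(-4))*((6 - 1*(-3))² - 13) = (16 + 16)*((6 + 3)² - 13) = 32*(9² - 13) = 32*(81 - 13) = 32*68 = 2176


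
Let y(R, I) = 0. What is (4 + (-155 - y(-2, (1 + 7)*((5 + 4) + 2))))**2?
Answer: 22801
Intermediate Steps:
(4 + (-155 - y(-2, (1 + 7)*((5 + 4) + 2))))**2 = (4 + (-155 - 1*0))**2 = (4 + (-155 + 0))**2 = (4 - 155)**2 = (-151)**2 = 22801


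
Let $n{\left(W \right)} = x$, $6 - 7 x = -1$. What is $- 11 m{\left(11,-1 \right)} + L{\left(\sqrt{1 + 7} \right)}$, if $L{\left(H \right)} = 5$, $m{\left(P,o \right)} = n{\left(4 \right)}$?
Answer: $-6$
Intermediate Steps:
$x = 1$ ($x = \frac{6}{7} - - \frac{1}{7} = \frac{6}{7} + \frac{1}{7} = 1$)
$n{\left(W \right)} = 1$
$m{\left(P,o \right)} = 1$
$- 11 m{\left(11,-1 \right)} + L{\left(\sqrt{1 + 7} \right)} = \left(-11\right) 1 + 5 = -11 + 5 = -6$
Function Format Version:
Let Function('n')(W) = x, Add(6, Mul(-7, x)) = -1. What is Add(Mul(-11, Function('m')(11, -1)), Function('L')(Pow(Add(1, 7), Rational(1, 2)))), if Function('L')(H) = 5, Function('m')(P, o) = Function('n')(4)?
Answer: -6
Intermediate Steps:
x = 1 (x = Add(Rational(6, 7), Mul(Rational(-1, 7), -1)) = Add(Rational(6, 7), Rational(1, 7)) = 1)
Function('n')(W) = 1
Function('m')(P, o) = 1
Add(Mul(-11, Function('m')(11, -1)), Function('L')(Pow(Add(1, 7), Rational(1, 2)))) = Add(Mul(-11, 1), 5) = Add(-11, 5) = -6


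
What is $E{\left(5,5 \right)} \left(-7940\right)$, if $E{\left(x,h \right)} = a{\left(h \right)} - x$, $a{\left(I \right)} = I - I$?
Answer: $39700$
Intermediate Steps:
$a{\left(I \right)} = 0$
$E{\left(x,h \right)} = - x$ ($E{\left(x,h \right)} = 0 - x = - x$)
$E{\left(5,5 \right)} \left(-7940\right) = \left(-1\right) 5 \left(-7940\right) = \left(-5\right) \left(-7940\right) = 39700$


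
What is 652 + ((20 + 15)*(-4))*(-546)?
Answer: 77092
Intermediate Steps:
652 + ((20 + 15)*(-4))*(-546) = 652 + (35*(-4))*(-546) = 652 - 140*(-546) = 652 + 76440 = 77092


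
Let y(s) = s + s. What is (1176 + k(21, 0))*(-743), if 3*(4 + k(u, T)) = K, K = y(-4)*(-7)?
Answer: -2653996/3 ≈ -8.8467e+5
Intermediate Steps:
y(s) = 2*s
K = 56 (K = (2*(-4))*(-7) = -8*(-7) = 56)
k(u, T) = 44/3 (k(u, T) = -4 + (1/3)*56 = -4 + 56/3 = 44/3)
(1176 + k(21, 0))*(-743) = (1176 + 44/3)*(-743) = (3572/3)*(-743) = -2653996/3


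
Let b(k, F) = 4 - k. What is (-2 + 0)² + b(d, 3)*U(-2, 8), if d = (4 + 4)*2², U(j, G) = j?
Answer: 60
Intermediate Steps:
d = 32 (d = 8*4 = 32)
(-2 + 0)² + b(d, 3)*U(-2, 8) = (-2 + 0)² + (4 - 1*32)*(-2) = (-2)² + (4 - 32)*(-2) = 4 - 28*(-2) = 4 + 56 = 60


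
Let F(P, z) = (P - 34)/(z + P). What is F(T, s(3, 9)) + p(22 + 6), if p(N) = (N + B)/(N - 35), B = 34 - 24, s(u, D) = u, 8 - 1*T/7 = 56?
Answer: -272/63 ≈ -4.3175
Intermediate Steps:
T = -336 (T = 56 - 7*56 = 56 - 392 = -336)
F(P, z) = (-34 + P)/(P + z)
B = 10
p(N) = (10 + N)/(-35 + N) (p(N) = (N + 10)/(N - 35) = (10 + N)/(-35 + N))
F(T, s(3, 9)) + p(22 + 6) = (-34 - 336)/(-336 + 3) + (10 + (22 + 6))/(-35 + (22 + 6)) = -370/(-333) + (10 + 28)/(-35 + 28) = -1/333*(-370) + 38/(-7) = 10/9 - ⅐*38 = 10/9 - 38/7 = -272/63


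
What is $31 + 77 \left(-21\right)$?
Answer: $-1586$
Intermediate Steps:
$31 + 77 \left(-21\right) = 31 - 1617 = -1586$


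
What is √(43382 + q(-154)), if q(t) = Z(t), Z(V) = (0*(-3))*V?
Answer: √43382 ≈ 208.28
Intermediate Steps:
Z(V) = 0 (Z(V) = 0*V = 0)
q(t) = 0
√(43382 + q(-154)) = √(43382 + 0) = √43382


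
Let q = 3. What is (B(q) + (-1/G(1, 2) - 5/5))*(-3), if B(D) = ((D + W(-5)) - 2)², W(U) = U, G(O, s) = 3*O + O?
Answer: -177/4 ≈ -44.250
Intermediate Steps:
G(O, s) = 4*O
B(D) = (-7 + D)² (B(D) = ((D - 5) - 2)² = ((-5 + D) - 2)² = (-7 + D)²)
(B(q) + (-1/G(1, 2) - 5/5))*(-3) = ((-7 + 3)² + (-1/(4*1) - 5/5))*(-3) = ((-4)² + (-1/4 - 5*⅕))*(-3) = (16 + (-1*¼ - 1))*(-3) = (16 + (-¼ - 1))*(-3) = (16 - 5/4)*(-3) = (59/4)*(-3) = -177/4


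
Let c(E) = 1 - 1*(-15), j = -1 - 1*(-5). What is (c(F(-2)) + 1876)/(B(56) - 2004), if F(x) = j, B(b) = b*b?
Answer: 473/283 ≈ 1.6714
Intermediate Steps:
j = 4 (j = -1 + 5 = 4)
B(b) = b**2
F(x) = 4
c(E) = 16 (c(E) = 1 + 15 = 16)
(c(F(-2)) + 1876)/(B(56) - 2004) = (16 + 1876)/(56**2 - 2004) = 1892/(3136 - 2004) = 1892/1132 = 1892*(1/1132) = 473/283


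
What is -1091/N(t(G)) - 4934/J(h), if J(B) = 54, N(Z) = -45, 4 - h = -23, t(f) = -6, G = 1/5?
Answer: -9062/135 ≈ -67.126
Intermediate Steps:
G = ⅕ ≈ 0.20000
h = 27 (h = 4 - 1*(-23) = 4 + 23 = 27)
-1091/N(t(G)) - 4934/J(h) = -1091/(-45) - 4934/54 = -1091*(-1/45) - 4934*1/54 = 1091/45 - 2467/27 = -9062/135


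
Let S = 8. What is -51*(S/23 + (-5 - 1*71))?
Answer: 88740/23 ≈ 3858.3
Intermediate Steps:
-51*(S/23 + (-5 - 1*71)) = -51*(8/23 + (-5 - 1*71)) = -51*(8*(1/23) + (-5 - 71)) = -51*(8/23 - 76) = -51*(-1740/23) = 88740/23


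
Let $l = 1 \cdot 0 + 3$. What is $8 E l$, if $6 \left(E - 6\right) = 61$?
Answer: $388$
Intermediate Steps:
$E = \frac{97}{6}$ ($E = 6 + \frac{1}{6} \cdot 61 = 6 + \frac{61}{6} = \frac{97}{6} \approx 16.167$)
$l = 3$ ($l = 0 + 3 = 3$)
$8 E l = 8 \cdot \frac{97}{6} \cdot 3 = \frac{388}{3} \cdot 3 = 388$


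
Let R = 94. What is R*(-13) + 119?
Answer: -1103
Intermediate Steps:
R*(-13) + 119 = 94*(-13) + 119 = -1222 + 119 = -1103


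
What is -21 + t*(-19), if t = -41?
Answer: 758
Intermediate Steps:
-21 + t*(-19) = -21 - 41*(-19) = -21 + 779 = 758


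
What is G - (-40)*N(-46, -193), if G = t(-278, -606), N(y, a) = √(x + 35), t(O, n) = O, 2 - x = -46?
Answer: -278 + 40*√83 ≈ 86.417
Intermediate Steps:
x = 48 (x = 2 - 1*(-46) = 2 + 46 = 48)
N(y, a) = √83 (N(y, a) = √(48 + 35) = √83)
G = -278
G - (-40)*N(-46, -193) = -278 - (-40)*√83 = -278 + 40*√83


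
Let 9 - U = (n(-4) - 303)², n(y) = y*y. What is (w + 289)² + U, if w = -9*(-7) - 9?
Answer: 35289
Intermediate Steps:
w = 54 (w = 63 - 9 = 54)
n(y) = y²
U = -82360 (U = 9 - ((-4)² - 303)² = 9 - (16 - 303)² = 9 - 1*(-287)² = 9 - 1*82369 = 9 - 82369 = -82360)
(w + 289)² + U = (54 + 289)² - 82360 = 343² - 82360 = 117649 - 82360 = 35289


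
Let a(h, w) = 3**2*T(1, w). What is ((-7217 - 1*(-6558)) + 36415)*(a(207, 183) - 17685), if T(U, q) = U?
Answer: -632023056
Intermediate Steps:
a(h, w) = 9 (a(h, w) = 3**2*1 = 9*1 = 9)
((-7217 - 1*(-6558)) + 36415)*(a(207, 183) - 17685) = ((-7217 - 1*(-6558)) + 36415)*(9 - 17685) = ((-7217 + 6558) + 36415)*(-17676) = (-659 + 36415)*(-17676) = 35756*(-17676) = -632023056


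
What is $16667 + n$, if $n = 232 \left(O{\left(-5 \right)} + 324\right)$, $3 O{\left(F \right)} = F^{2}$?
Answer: $\frac{281305}{3} \approx 93768.0$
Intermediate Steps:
$O{\left(F \right)} = \frac{F^{2}}{3}$
$n = \frac{231304}{3}$ ($n = 232 \left(\frac{\left(-5\right)^{2}}{3} + 324\right) = 232 \left(\frac{1}{3} \cdot 25 + 324\right) = 232 \left(\frac{25}{3} + 324\right) = 232 \cdot \frac{997}{3} = \frac{231304}{3} \approx 77101.0$)
$16667 + n = 16667 + \frac{231304}{3} = \frac{281305}{3}$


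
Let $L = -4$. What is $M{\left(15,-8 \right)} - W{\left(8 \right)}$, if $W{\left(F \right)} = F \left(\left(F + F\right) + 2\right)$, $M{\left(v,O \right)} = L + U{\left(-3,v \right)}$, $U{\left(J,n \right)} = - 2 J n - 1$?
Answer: $-59$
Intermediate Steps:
$U{\left(J,n \right)} = -1 - 2 J n$ ($U{\left(J,n \right)} = - 2 J n - 1 = -1 - 2 J n$)
$M{\left(v,O \right)} = -5 + 6 v$ ($M{\left(v,O \right)} = -4 - \left(1 - 6 v\right) = -4 + \left(-1 + 6 v\right) = -5 + 6 v$)
$W{\left(F \right)} = F \left(2 + 2 F\right)$ ($W{\left(F \right)} = F \left(2 F + 2\right) = F \left(2 + 2 F\right)$)
$M{\left(15,-8 \right)} - W{\left(8 \right)} = \left(-5 + 6 \cdot 15\right) - 2 \cdot 8 \left(1 + 8\right) = \left(-5 + 90\right) - 2 \cdot 8 \cdot 9 = 85 - 144 = -59$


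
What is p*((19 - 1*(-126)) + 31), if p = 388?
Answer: 68288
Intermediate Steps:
p*((19 - 1*(-126)) + 31) = 388*((19 - 1*(-126)) + 31) = 388*((19 + 126) + 31) = 388*(145 + 31) = 388*176 = 68288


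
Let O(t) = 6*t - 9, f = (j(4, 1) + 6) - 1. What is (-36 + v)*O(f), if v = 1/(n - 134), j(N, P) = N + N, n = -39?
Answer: -429801/173 ≈ -2484.4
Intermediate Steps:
j(N, P) = 2*N
f = 13 (f = (2*4 + 6) - 1 = (8 + 6) - 1 = 14 - 1 = 13)
O(t) = -9 + 6*t
v = -1/173 (v = 1/(-39 - 134) = 1/(-173) = -1/173 ≈ -0.0057803)
(-36 + v)*O(f) = (-36 - 1/173)*(-9 + 6*13) = -6229*(-9 + 78)/173 = -6229/173*69 = -429801/173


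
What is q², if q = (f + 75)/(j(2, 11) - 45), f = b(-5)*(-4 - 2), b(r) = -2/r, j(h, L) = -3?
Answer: 14641/6400 ≈ 2.2877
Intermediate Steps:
f = -12/5 (f = (-2/(-5))*(-4 - 2) = -2*(-⅕)*(-6) = (⅖)*(-6) = -12/5 ≈ -2.4000)
q = -121/80 (q = (-12/5 + 75)/(-3 - 45) = (363/5)/(-48) = (363/5)*(-1/48) = -121/80 ≈ -1.5125)
q² = (-121/80)² = 14641/6400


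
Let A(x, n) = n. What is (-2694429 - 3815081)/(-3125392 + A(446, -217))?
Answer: 6509510/3125609 ≈ 2.0826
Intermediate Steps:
(-2694429 - 3815081)/(-3125392 + A(446, -217)) = (-2694429 - 3815081)/(-3125392 - 217) = -6509510/(-3125609) = -6509510*(-1/3125609) = 6509510/3125609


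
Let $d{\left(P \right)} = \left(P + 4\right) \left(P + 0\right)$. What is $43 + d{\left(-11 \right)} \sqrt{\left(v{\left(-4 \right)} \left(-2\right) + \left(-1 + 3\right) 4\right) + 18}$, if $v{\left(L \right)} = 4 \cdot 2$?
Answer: $43 + 77 \sqrt{10} \approx 286.5$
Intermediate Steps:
$v{\left(L \right)} = 8$
$d{\left(P \right)} = P \left(4 + P\right)$ ($d{\left(P \right)} = \left(4 + P\right) P = P \left(4 + P\right)$)
$43 + d{\left(-11 \right)} \sqrt{\left(v{\left(-4 \right)} \left(-2\right) + \left(-1 + 3\right) 4\right) + 18} = 43 + - 11 \left(4 - 11\right) \sqrt{\left(8 \left(-2\right) + \left(-1 + 3\right) 4\right) + 18} = 43 + \left(-11\right) \left(-7\right) \sqrt{\left(-16 + 2 \cdot 4\right) + 18} = 43 + 77 \sqrt{\left(-16 + 8\right) + 18} = 43 + 77 \sqrt{-8 + 18} = 43 + 77 \sqrt{10}$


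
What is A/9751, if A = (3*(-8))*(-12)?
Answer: 288/9751 ≈ 0.029535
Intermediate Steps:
A = 288 (A = -24*(-12) = 288)
A/9751 = 288/9751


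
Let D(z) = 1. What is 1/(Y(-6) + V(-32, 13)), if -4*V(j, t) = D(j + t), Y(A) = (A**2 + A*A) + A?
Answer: 4/263 ≈ 0.015209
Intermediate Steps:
Y(A) = A + 2*A**2 (Y(A) = (A**2 + A**2) + A = 2*A**2 + A = A + 2*A**2)
V(j, t) = -1/4 (V(j, t) = -1/4*1 = -1/4)
1/(Y(-6) + V(-32, 13)) = 1/(-6*(1 + 2*(-6)) - 1/4) = 1/(-6*(1 - 12) - 1/4) = 1/(-6*(-11) - 1/4) = 1/(66 - 1/4) = 1/(263/4) = 4/263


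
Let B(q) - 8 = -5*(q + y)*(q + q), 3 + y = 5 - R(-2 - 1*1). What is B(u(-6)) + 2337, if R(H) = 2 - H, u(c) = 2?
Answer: 2365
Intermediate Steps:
y = -3 (y = -3 + (5 - (2 - (-2 - 1*1))) = -3 + (5 - (2 - (-2 - 1))) = -3 + (5 - (2 - 1*(-3))) = -3 + (5 - (2 + 3)) = -3 + (5 - 1*5) = -3 + (5 - 5) = -3 + 0 = -3)
B(q) = 8 - 10*q*(-3 + q) (B(q) = 8 - 5*(q - 3)*(q + q) = 8 - 5*(-3 + q)*2*q = 8 - 10*q*(-3 + q))
B(u(-6)) + 2337 = (8 - 10*2**2 + 30*2) + 2337 = (8 - 10*4 + 60) + 2337 = (8 - 40 + 60) + 2337 = 28 + 2337 = 2365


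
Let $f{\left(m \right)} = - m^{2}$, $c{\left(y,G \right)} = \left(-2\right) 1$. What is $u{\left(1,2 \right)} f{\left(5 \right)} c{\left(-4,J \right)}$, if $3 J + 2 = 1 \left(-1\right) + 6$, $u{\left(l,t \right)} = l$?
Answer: $50$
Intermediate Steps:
$J = 1$ ($J = - \frac{2}{3} + \frac{1 \left(-1\right) + 6}{3} = - \frac{2}{3} + \frac{-1 + 6}{3} = - \frac{2}{3} + \frac{1}{3} \cdot 5 = - \frac{2}{3} + \frac{5}{3} = 1$)
$c{\left(y,G \right)} = -2$
$u{\left(1,2 \right)} f{\left(5 \right)} c{\left(-4,J \right)} = 1 \left(- 5^{2}\right) \left(-2\right) = 1 \left(\left(-1\right) 25\right) \left(-2\right) = 1 \left(-25\right) \left(-2\right) = \left(-25\right) \left(-2\right) = 50$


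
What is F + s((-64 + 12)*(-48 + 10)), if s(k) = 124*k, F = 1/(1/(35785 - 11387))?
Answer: 269422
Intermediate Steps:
F = 24398 (F = 1/(1/24398) = 24398)
F + s((-64 + 12)*(-48 + 10)) = 24398 + 124*((-64 + 12)*(-48 + 10)) = 24398 + 124*(-52*(-38)) = 24398 + 124*1976 = 24398 + 245024 = 269422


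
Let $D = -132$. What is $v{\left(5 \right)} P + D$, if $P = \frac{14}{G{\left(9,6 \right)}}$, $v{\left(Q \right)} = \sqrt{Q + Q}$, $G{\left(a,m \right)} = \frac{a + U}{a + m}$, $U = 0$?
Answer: $-132 + \frac{70 \sqrt{10}}{3} \approx -58.214$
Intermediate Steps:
$G{\left(a,m \right)} = \frac{a}{a + m}$ ($G{\left(a,m \right)} = \frac{a + 0}{a + m} = \frac{a}{a + m}$)
$v{\left(Q \right)} = \sqrt{2} \sqrt{Q}$ ($v{\left(Q \right)} = \sqrt{2 Q} = \sqrt{2} \sqrt{Q}$)
$P = \frac{70}{3}$ ($P = \frac{14}{9 \frac{1}{9 + 6}} = \frac{14}{9 \cdot \frac{1}{15}} = \frac{14}{\frac{3}{5}} = 14 \cdot \frac{5}{3} = \frac{70}{3} \approx 23.333$)
$v{\left(5 \right)} P + D = \sqrt{2} \sqrt{5} \cdot \frac{70}{3} - 132 = \sqrt{10} \cdot \frac{70}{3} - 132 = \frac{70 \sqrt{10}}{3} - 132 = -132 + \frac{70 \sqrt{10}}{3}$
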